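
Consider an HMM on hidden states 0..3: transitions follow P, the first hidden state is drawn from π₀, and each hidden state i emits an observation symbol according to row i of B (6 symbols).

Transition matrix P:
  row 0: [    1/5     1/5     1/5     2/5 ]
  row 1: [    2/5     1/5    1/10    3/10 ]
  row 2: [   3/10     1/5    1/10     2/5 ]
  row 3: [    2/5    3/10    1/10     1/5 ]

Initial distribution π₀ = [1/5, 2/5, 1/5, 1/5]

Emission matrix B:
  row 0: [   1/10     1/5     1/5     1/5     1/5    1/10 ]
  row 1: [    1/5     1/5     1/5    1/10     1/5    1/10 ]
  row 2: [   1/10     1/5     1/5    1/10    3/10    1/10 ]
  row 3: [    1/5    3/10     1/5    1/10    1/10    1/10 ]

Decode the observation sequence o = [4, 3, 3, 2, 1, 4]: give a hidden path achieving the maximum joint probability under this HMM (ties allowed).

path = [1, 0, 3, 0, 3, 0]

t=0: δ = [4.000e-02, 8.000e-02, 6.000e-02, 2.000e-02]  (obs o_0=4)
t=1: δ = [6.400e-03, 1.600e-03, 8.000e-04, 2.400e-03]  ψ = [1, 1, 0, 1]  (obs o_1=3)
t=2: δ = [2.560e-04, 1.280e-04, 1.280e-04, 2.560e-04]  ψ = [0, 0, 0, 0]  (obs o_2=3)
t=3: δ = [2.048e-05, 1.536e-05, 1.024e-05, 2.048e-05]  ψ = [3, 3, 0, 0]  (obs o_3=2)
t=4: δ = [1.638e-06, 1.229e-06, 8.192e-07, 2.458e-06]  ψ = [3, 3, 0, 0]  (obs o_4=1)
t=5: δ = [1.966e-07, 1.475e-07, 9.830e-08, 6.554e-08]  ψ = [3, 3, 0, 0]  (obs o_5=4)
backtrack: best end state = 0; path = [1, 0, 3, 0, 3, 0]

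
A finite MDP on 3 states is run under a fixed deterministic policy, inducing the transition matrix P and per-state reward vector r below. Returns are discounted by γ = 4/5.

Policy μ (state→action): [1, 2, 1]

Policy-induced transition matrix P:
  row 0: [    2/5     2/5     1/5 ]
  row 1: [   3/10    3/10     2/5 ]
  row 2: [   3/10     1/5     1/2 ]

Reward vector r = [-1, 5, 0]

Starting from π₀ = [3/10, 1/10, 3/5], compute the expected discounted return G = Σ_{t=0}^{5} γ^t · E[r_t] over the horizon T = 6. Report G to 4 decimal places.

G = 3.1737

t=0: π = [0.3000, 0.1000, 0.6000], E[r] = 0.2000, γ^t·E[r] = 0.200000, running G = 0.200000
t=1: π = [0.3300, 0.2700, 0.4000], E[r] = 1.0200, γ^t·E[r] = 0.816000, running G = 1.016000
t=2: π = [0.3330, 0.2930, 0.3740], E[r] = 1.1320, γ^t·E[r] = 0.724480, running G = 1.740480
t=3: π = [0.3333, 0.2959, 0.3708], E[r] = 1.1462, γ^t·E[r] = 0.586854, running G = 2.327334
t=4: π = [0.3333, 0.2963, 0.3704], E[r] = 1.1479, γ^t·E[r] = 0.470188, running G = 2.797522
t=5: π = [0.3333, 0.2963, 0.3704], E[r] = 1.1481, γ^t·E[r] = 0.376217, running G = 3.173739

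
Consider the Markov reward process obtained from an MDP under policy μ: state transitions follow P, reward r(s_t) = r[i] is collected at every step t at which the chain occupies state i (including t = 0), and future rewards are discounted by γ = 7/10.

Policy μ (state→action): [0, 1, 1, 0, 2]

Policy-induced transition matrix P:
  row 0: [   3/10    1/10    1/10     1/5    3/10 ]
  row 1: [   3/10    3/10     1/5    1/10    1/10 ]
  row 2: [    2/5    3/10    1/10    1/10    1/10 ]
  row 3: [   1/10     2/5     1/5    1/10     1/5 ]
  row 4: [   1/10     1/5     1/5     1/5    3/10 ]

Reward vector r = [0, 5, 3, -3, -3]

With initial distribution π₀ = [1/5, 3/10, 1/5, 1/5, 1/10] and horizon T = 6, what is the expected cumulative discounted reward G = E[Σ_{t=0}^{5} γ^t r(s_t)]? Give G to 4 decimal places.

t=0: π = [0.2000, 0.3000, 0.2000, 0.2000, 0.1000], E[r] = 1.2000, γ^t·E[r] = 1.200000, running G = 1.200000
t=1: π = [0.2600, 0.2700, 0.1600, 0.1300, 0.1800], E[r] = 0.9000, γ^t·E[r] = 0.630000, running G = 1.830000
t=2: π = [0.2540, 0.2430, 0.1580, 0.1440, 0.2010], E[r] = 0.6540, γ^t·E[r] = 0.320460, running G = 2.150460
t=3: π = [0.2468, 0.2435, 0.1588, 0.1455, 0.2054], E[r] = 0.6412, γ^t·E[r] = 0.219932, running G = 2.370392
t=4: π = [0.2457, 0.2447, 0.1594, 0.1452, 0.2050], E[r] = 0.6509, γ^t·E[r] = 0.156291, running G = 2.526682
t=5: π = [0.2459, 0.2449, 0.1595, 0.1451, 0.2047], E[r] = 0.6537, γ^t·E[r] = 0.109865, running G = 2.636547

G = 2.6365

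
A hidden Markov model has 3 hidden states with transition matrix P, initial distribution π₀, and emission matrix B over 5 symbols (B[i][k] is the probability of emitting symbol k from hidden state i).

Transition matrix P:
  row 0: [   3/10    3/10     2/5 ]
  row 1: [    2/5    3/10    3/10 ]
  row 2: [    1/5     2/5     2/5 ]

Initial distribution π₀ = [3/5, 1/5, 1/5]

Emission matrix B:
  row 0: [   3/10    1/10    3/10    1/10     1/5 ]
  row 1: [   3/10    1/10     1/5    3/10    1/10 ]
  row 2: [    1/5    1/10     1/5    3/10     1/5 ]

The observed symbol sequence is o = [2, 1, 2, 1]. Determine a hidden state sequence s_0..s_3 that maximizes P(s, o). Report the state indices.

t=0: δ = [1.800e-01, 4.000e-02, 4.000e-02]  (obs o_0=2)
t=1: δ = [5.400e-03, 5.400e-03, 7.200e-03]  ψ = [0, 0, 0]  (obs o_1=1)
t=2: δ = [6.480e-04, 5.760e-04, 5.760e-04]  ψ = [1, 2, 2]  (obs o_2=2)
t=3: δ = [2.304e-05, 2.304e-05, 2.592e-05]  ψ = [1, 2, 0]  (obs o_3=1)
backtrack: best end state = 2; path = [0, 1, 0, 2]

path = [0, 1, 0, 2]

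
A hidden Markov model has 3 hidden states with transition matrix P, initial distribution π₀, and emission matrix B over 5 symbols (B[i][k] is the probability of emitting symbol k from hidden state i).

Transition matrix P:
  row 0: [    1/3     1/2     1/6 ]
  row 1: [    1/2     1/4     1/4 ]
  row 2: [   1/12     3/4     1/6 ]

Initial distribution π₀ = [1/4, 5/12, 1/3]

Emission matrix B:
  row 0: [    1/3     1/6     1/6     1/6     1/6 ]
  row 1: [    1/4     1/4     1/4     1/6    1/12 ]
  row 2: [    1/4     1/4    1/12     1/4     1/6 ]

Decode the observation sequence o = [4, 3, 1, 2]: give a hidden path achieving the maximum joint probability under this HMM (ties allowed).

t=0: δ = [4.167e-02, 3.472e-02, 5.556e-02]  (obs o_0=4)
t=1: δ = [2.894e-03, 6.944e-03, 2.315e-03]  ψ = [1, 2, 2]  (obs o_1=3)
t=2: δ = [5.787e-04, 4.340e-04, 4.340e-04]  ψ = [1, 1, 1]  (obs o_2=1)
t=3: δ = [3.617e-05, 8.138e-05, 9.042e-06]  ψ = [1, 2, 1]  (obs o_3=2)
backtrack: best end state = 1; path = [2, 1, 2, 1]

path = [2, 1, 2, 1]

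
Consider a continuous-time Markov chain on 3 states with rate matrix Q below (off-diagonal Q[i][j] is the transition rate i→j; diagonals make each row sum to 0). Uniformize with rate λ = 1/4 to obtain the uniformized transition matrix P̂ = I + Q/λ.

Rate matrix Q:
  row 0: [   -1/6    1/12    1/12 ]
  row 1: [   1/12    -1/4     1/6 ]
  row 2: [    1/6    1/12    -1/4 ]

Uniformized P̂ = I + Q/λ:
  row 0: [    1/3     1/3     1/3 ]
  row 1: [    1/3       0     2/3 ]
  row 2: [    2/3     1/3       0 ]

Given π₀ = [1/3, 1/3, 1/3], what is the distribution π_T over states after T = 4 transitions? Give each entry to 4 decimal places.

π = [0.4403, 0.2510, 0.3086]

t=0: π = [0.3333, 0.3333, 0.3333]
t=1: π = [0.4444, 0.2222, 0.3333]
t=2: π = [0.4444, 0.2593, 0.2963]
t=3: π = [0.4321, 0.2469, 0.3210]
t=4: π = [0.4403, 0.2510, 0.3086]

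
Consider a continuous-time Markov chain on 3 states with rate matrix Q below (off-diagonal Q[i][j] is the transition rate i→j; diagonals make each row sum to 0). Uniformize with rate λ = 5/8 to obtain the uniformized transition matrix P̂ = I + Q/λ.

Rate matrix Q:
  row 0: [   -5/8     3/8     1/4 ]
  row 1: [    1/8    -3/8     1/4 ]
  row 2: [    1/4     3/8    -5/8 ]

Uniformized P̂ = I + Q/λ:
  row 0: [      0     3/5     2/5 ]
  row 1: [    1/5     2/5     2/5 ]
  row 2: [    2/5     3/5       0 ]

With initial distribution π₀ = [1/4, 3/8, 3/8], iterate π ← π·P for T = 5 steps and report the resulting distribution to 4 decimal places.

t=0: π = [0.2500, 0.3750, 0.3750]
t=1: π = [0.2250, 0.5250, 0.2500]
t=2: π = [0.2050, 0.4950, 0.3000]
t=3: π = [0.2190, 0.5010, 0.2800]
t=4: π = [0.2122, 0.4998, 0.2880]
t=5: π = [0.2152, 0.5000, 0.2848]

π = [0.2152, 0.5000, 0.2848]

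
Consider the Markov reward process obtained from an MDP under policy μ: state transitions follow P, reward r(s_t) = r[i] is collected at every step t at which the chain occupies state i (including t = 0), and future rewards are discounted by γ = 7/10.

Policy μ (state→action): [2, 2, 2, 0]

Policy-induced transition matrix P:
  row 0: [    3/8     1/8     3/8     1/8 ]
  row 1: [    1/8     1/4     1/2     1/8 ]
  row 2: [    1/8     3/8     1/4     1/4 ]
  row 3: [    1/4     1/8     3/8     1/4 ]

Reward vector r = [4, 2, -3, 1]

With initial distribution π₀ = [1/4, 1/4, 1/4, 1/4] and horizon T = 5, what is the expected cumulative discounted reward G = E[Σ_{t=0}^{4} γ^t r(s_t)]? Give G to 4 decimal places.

G = 1.7087

t=0: π = [0.2500, 0.2500, 0.2500, 0.2500], E[r] = 1.0000, γ^t·E[r] = 1.000000, running G = 1.000000
t=1: π = [0.2188, 0.2188, 0.3750, 0.1875], E[r] = 0.3750, γ^t·E[r] = 0.262500, running G = 1.262500
t=2: π = [0.2031, 0.2461, 0.3555, 0.1953], E[r] = 0.4336, γ^t·E[r] = 0.212461, running G = 1.474961
t=3: π = [0.2002, 0.2446, 0.3613, 0.1938], E[r] = 0.3999, γ^t·E[r] = 0.137167, running G = 1.612127
t=4: π = [0.1993, 0.2459, 0.3604, 0.1944], E[r] = 0.4021, γ^t·E[r] = 0.096544, running G = 1.708672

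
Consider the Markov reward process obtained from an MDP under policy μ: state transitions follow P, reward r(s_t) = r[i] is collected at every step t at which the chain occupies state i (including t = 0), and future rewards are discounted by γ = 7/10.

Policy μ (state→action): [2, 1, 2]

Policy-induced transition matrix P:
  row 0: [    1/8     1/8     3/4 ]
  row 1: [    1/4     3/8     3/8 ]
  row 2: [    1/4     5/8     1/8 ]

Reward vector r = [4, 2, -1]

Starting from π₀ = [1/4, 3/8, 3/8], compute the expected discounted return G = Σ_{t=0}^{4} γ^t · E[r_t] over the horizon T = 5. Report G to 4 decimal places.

G = 3.7410

t=0: π = [0.2500, 0.3750, 0.3750], E[r] = 1.3750, γ^t·E[r] = 1.375000, running G = 1.375000
t=1: π = [0.2188, 0.4063, 0.3750], E[r] = 1.3125, γ^t·E[r] = 0.918750, running G = 2.293750
t=2: π = [0.2227, 0.4141, 0.3633], E[r] = 1.3555, γ^t·E[r] = 0.664180, running G = 2.957930
t=3: π = [0.2222, 0.4102, 0.3677], E[r] = 1.3413, γ^t·E[r] = 0.460069, running G = 3.417999
t=4: π = [0.2222, 0.4114, 0.3664], E[r] = 1.3453, γ^t·E[r] = 0.323001, running G = 3.740999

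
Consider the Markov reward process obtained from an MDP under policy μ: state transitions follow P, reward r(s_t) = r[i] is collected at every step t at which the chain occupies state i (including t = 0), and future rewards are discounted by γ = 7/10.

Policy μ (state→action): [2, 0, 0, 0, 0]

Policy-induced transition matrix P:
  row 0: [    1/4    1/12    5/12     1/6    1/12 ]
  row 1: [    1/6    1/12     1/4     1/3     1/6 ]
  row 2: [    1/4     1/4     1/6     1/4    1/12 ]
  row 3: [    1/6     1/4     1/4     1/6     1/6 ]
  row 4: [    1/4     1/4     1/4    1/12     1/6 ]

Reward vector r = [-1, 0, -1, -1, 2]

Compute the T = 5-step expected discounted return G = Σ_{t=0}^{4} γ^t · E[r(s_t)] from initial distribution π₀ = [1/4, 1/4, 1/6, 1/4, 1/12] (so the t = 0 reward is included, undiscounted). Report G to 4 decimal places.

G = -1.2739

t=0: π = [0.2500, 0.2500, 0.1667, 0.2500, 0.0833], E[r] = -0.5000, γ^t·E[r] = -0.500000, running G = -0.500000
t=1: π = [0.2083, 0.1667, 0.2778, 0.2153, 0.1319], E[r] = -0.4375, γ^t·E[r] = -0.306250, running G = -0.806250
t=2: π = [0.2182, 0.1875, 0.2616, 0.2066, 0.1262], E[r] = -0.4340, γ^t·E[r] = -0.212674, running G = -1.018924
t=3: π = [0.2172, 0.1824, 0.2646, 0.2092, 0.1267], E[r] = -0.4375, γ^t·E[r] = -0.150079, running G = -1.169003
t=4: π = [0.2174, 0.1834, 0.2641, 0.2086, 0.1265], E[r] = -0.4370, γ^t·E[r] = -0.104929, running G = -1.273932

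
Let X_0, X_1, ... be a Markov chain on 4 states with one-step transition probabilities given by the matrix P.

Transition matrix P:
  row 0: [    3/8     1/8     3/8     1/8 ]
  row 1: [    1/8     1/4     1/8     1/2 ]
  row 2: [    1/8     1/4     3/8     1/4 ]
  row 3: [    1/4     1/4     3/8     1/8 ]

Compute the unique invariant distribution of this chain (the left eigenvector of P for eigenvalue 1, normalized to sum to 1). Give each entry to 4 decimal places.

π = [0.2081, 0.2240, 0.3190, 0.2489]

Balance equations π_j = Σ_i π_i·P[i][j]:
  π_0 = 3/8·π_0 + 1/8·π_1 + 1/8·π_2 + 1/4·π_3
  π_1 = 1/8·π_0 + 1/4·π_1 + 1/4·π_2 + 1/4·π_3
  π_2 = 3/8·π_0 + 1/8·π_1 + 3/8·π_2 + 3/8·π_3
  normalize: π_0 + π_1 + π_2 + π_3 = 1
Solving the linear system gives exactly π = [46/221, 99/442, 141/442, 55/221].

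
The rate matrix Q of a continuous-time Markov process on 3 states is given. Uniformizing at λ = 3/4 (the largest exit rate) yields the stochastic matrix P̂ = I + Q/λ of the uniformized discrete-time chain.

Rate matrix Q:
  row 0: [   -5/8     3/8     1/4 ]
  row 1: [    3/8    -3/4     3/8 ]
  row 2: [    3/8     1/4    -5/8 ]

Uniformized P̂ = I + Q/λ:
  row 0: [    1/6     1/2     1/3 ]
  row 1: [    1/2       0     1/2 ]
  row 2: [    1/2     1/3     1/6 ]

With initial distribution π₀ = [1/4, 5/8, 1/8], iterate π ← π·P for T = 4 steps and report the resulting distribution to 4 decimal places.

t=0: π = [0.2500, 0.6250, 0.1250]
t=1: π = [0.4167, 0.1667, 0.4167]
t=2: π = [0.3611, 0.3472, 0.2917]
t=3: π = [0.3796, 0.2778, 0.3426]
t=4: π = [0.3735, 0.3040, 0.3225]

π = [0.3735, 0.3040, 0.3225]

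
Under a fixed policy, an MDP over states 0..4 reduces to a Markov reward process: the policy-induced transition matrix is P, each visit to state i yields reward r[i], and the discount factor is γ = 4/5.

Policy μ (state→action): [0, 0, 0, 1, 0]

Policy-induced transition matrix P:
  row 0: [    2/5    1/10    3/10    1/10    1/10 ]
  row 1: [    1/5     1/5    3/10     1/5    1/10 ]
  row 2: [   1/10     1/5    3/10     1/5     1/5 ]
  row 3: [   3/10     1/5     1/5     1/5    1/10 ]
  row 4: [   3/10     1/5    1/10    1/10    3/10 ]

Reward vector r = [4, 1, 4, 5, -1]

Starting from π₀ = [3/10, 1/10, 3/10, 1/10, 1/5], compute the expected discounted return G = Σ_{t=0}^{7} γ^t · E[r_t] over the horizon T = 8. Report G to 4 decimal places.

t=0: π = [0.3000, 0.1000, 0.3000, 0.1000, 0.2000], E[r] = 2.8000, γ^t·E[r] = 2.800000, running G = 2.800000
t=1: π = [0.2600, 0.1700, 0.2500, 0.1500, 0.1700], E[r] = 2.7900, γ^t·E[r] = 2.232000, running G = 5.032000
t=2: π = [0.2590, 0.1740, 0.2510, 0.1570, 0.1590], E[r] = 2.8400, γ^t·E[r] = 1.817600, running G = 6.849600
t=3: π = [0.2583, 0.1741, 0.2525, 0.1582, 0.1569], E[r] = 2.8514, γ^t·E[r] = 1.459917, running G = 8.309517
t=4: π = [0.2579, 0.1742, 0.2528, 0.1585, 0.1566], E[r] = 2.8528, γ^t·E[r] = 1.168515, running G = 9.478032
t=5: π = [0.2578, 0.1742, 0.2528, 0.1585, 0.1566], E[r] = 2.8529, γ^t·E[r] = 0.934835, running G = 10.412867
t=6: π = [0.2578, 0.1742, 0.2528, 0.1586, 0.1566], E[r] = 2.8529, γ^t·E[r] = 0.747866, running G = 11.160733
t=7: π = [0.2578, 0.1742, 0.2528, 0.1586, 0.1566], E[r] = 2.8529, γ^t·E[r] = 0.598293, running G = 11.759026

G = 11.7590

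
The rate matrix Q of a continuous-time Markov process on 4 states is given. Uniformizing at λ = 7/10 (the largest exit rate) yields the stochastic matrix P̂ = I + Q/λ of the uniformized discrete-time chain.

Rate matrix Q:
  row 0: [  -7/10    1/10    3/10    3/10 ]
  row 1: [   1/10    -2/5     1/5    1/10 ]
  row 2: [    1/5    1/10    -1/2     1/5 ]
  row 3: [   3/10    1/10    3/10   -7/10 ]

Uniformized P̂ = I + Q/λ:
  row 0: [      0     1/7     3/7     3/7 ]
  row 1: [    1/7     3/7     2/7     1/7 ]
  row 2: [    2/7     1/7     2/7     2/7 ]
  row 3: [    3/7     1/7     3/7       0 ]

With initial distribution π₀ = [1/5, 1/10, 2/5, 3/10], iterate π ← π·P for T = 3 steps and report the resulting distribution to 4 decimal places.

t=0: π = [0.2000, 0.1000, 0.4000, 0.3000]
t=1: π = [0.2571, 0.1714, 0.3571, 0.2143]
t=2: π = [0.2184, 0.1918, 0.3531, 0.2367]
t=3: π = [0.2297, 0.1977, 0.3507, 0.2219]

π = [0.2297, 0.1977, 0.3507, 0.2219]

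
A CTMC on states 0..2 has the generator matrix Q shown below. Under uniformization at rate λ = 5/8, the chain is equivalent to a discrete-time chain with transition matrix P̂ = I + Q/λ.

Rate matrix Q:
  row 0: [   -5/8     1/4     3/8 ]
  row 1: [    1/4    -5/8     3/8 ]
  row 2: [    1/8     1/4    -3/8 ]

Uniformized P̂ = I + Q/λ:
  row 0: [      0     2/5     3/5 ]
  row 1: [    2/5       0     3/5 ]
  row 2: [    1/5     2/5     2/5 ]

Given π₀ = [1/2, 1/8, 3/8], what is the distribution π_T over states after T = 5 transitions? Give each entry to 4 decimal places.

π = [0.2126, 0.2874, 0.5000]

t=0: π = [0.5000, 0.1250, 0.3750]
t=1: π = [0.1250, 0.3500, 0.5250]
t=2: π = [0.2450, 0.2600, 0.4950]
t=3: π = [0.2030, 0.2960, 0.5010]
t=4: π = [0.2186, 0.2816, 0.4998]
t=5: π = [0.2126, 0.2874, 0.5000]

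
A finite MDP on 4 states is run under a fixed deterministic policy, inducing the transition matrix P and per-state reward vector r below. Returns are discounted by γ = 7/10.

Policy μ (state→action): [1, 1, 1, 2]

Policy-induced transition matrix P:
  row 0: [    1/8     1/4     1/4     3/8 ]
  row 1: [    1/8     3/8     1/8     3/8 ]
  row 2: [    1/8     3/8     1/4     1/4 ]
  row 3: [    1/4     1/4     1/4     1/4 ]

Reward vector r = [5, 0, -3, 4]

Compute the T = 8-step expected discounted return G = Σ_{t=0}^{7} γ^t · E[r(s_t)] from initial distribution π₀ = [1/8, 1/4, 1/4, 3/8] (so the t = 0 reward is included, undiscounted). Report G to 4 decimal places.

G = 4.4015

t=0: π = [0.1250, 0.2500, 0.2500, 0.3750], E[r] = 1.3750, γ^t·E[r] = 1.375000, running G = 1.375000
t=1: π = [0.1719, 0.3125, 0.2188, 0.2969], E[r] = 1.3906, γ^t·E[r] = 0.973438, running G = 2.348438
t=2: π = [0.1621, 0.3164, 0.2109, 0.3105], E[r] = 1.4199, γ^t·E[r] = 0.695762, running G = 3.044199
t=3: π = [0.1638, 0.3159, 0.2104, 0.3098], E[r] = 1.4270, γ^t·E[r] = 0.489462, running G = 3.533661
t=4: π = [0.1637, 0.3158, 0.2105, 0.3100], E[r] = 1.4270, γ^t·E[r] = 0.342616, running G = 3.876277
t=5: π = [0.1637, 0.3158, 0.2105, 0.3099], E[r] = 1.4269, γ^t·E[r] = 0.239821, running G = 4.116098
t=6: π = [0.1637, 0.3158, 0.2105, 0.3099], E[r] = 1.4269, γ^t·E[r] = 0.167873, running G = 4.283972
t=7: π = [0.1637, 0.3158, 0.2105, 0.3099], E[r] = 1.4269, γ^t·E[r] = 0.117511, running G = 4.401483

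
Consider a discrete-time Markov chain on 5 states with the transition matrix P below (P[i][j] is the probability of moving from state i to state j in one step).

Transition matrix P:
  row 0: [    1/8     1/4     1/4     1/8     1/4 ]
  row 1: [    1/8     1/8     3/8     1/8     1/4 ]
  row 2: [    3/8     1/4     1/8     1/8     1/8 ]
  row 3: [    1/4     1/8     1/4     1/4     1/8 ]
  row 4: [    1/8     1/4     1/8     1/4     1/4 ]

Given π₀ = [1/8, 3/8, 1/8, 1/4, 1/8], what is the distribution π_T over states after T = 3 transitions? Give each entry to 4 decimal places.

π = [0.1997, 0.2026, 0.2249, 0.1709, 0.2019]

t=0: π = [0.1250, 0.3750, 0.1250, 0.2500, 0.1250]
t=1: π = [0.1875, 0.1719, 0.2656, 0.1719, 0.2031]
t=2: π = [0.2129, 0.2070, 0.2129, 0.1719, 0.1953]
t=3: π = [0.1997, 0.2026, 0.2249, 0.1709, 0.2019]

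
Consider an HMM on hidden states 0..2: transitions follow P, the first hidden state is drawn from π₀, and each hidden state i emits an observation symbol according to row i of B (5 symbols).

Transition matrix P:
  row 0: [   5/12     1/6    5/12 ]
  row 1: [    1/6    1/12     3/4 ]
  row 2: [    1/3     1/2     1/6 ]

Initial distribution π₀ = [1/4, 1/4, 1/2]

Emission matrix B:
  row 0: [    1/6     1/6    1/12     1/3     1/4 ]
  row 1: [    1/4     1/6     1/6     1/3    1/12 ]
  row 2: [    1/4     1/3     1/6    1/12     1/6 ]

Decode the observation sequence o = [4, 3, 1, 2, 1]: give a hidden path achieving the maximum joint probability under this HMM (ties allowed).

path = [2, 1, 2, 1, 2]

t=0: δ = [6.250e-02, 2.083e-02, 8.333e-02]  (obs o_0=4)
t=1: δ = [9.259e-03, 1.389e-02, 2.170e-03]  ψ = [2, 2, 0]  (obs o_1=3)
t=2: δ = [6.430e-04, 2.572e-04, 3.472e-03]  ψ = [0, 0, 1]  (obs o_2=1)
t=3: δ = [9.645e-05, 2.894e-04, 9.645e-05]  ψ = [2, 2, 2]  (obs o_3=2)
t=4: δ = [8.038e-06, 8.038e-06, 7.234e-05]  ψ = [1, 2, 1]  (obs o_4=1)
backtrack: best end state = 2; path = [2, 1, 2, 1, 2]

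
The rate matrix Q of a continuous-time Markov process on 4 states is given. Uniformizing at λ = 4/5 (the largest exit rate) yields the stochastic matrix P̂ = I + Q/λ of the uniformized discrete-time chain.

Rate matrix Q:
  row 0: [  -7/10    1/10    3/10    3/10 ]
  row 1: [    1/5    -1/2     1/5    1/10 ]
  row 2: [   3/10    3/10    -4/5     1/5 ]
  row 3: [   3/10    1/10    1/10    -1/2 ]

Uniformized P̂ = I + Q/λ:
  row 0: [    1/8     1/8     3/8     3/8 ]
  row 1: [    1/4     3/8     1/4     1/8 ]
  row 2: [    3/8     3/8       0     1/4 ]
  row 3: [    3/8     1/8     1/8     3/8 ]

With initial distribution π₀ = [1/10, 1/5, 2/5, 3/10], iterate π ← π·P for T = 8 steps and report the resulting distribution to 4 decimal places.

t=0: π = [0.1000, 0.2000, 0.4000, 0.3000]
t=1: π = [0.3250, 0.2750, 0.1250, 0.2750]
t=2: π = [0.2594, 0.2250, 0.2250, 0.2906]
t=3: π = [0.2820, 0.2375, 0.1898, 0.2906]
t=4: π = [0.2748, 0.2318, 0.2015, 0.2919]
t=5: π = [0.2773, 0.2333, 0.1975, 0.2919]
t=6: π = [0.2765, 0.2327, 0.1988, 0.2920]
t=7: π = [0.2768, 0.2329, 0.1984, 0.2920]
t=8: π = [0.2767, 0.2328, 0.1985, 0.2920]

π = [0.2767, 0.2328, 0.1985, 0.2920]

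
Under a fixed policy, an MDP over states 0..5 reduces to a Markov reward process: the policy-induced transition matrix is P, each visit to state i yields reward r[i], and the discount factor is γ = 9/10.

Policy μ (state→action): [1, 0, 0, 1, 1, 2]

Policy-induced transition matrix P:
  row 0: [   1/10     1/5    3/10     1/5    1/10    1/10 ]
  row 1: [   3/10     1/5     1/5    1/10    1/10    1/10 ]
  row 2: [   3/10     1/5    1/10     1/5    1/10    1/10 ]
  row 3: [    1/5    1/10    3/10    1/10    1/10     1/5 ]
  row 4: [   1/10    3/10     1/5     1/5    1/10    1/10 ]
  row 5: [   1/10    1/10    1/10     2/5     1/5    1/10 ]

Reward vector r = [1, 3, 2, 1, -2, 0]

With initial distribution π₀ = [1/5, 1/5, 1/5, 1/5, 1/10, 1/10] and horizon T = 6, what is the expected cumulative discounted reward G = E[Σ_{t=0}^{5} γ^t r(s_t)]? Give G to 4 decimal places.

G = 5.3081

t=0: π = [0.2000, 0.2000, 0.2000, 0.2000, 0.1000, 0.1000], E[r] = 1.2000, γ^t·E[r] = 1.200000, running G = 1.200000
t=1: π = [0.2000, 0.1800, 0.2100, 0.1800, 0.1100, 0.1200], E[r] = 1.1200, γ^t·E[r] = 1.008000, running G = 2.208000
t=2: π = [0.1960, 0.1810, 0.2050, 0.1880, 0.1120, 0.1180], E[r] = 1.1130, γ^t·E[r] = 0.901530, running G = 3.109530
t=3: π = [0.1960, 0.1806, 0.2061, 0.1867, 0.1118, 0.1188], E[r] = 1.1131, γ^t·E[r] = 0.811450, running G = 3.920980
t=4: π = [0.1960, 0.1806, 0.2058, 0.1870, 0.1119, 0.1187], E[r] = 1.1127, γ^t·E[r] = 0.730062, running G = 4.651042
t=5: π = [0.1960, 0.1806, 0.2059, 0.1870, 0.1119, 0.1187], E[r] = 1.1128, γ^t·E[r] = 0.657092, running G = 5.308134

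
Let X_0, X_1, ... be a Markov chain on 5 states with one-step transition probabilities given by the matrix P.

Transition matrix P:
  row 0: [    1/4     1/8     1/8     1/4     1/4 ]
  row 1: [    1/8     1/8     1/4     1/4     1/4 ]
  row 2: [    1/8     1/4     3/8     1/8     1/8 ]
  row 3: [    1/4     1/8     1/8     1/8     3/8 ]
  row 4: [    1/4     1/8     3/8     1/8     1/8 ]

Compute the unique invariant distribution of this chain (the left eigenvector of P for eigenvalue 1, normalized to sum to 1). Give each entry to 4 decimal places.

Balance equations π_j = Σ_i π_i·P[i][j]:
  π_0 = 1/4·π_0 + 1/8·π_1 + 1/8·π_2 + 1/4·π_3 + 1/4·π_4
  π_1 = 1/8·π_0 + 1/8·π_1 + 1/4·π_2 + 1/8·π_3 + 1/8·π_4
  π_2 = 1/8·π_0 + 1/4·π_1 + 3/8·π_2 + 1/8·π_3 + 3/8·π_4
  π_3 = 1/4·π_0 + 1/4·π_1 + 1/8·π_2 + 1/8·π_3 + 1/8·π_4
  normalize: π_0 + π_1 + π_2 + π_3 + π_4 = 1
Solving the linear system gives exactly π = [44/223, 317/2007, 529/2007, 340/2007, 425/2007].

π = [0.1973, 0.1579, 0.2636, 0.1694, 0.2118]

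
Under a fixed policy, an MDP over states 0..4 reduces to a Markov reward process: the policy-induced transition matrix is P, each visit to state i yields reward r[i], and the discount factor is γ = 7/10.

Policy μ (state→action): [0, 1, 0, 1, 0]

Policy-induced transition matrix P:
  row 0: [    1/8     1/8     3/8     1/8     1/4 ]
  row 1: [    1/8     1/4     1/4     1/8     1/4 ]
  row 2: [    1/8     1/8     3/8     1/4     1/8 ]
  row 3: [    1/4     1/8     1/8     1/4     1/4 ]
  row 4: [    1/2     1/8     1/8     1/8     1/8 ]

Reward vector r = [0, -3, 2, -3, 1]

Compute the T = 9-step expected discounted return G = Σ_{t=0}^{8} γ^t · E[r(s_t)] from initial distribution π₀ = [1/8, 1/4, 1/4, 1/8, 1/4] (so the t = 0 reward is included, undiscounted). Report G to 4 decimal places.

G = -0.9527

t=0: π = [0.1250, 0.2500, 0.2500, 0.1250, 0.2500], E[r] = -0.3750, γ^t·E[r] = -0.375000, running G = -0.375000
t=1: π = [0.2344, 0.1563, 0.2500, 0.1719, 0.1875], E[r] = -0.2969, γ^t·E[r] = -0.207813, running G = -0.582813
t=2: π = [0.2168, 0.1445, 0.2656, 0.1777, 0.1953], E[r] = -0.2402, γ^t·E[r] = -0.117715, running G = -0.700527
t=3: π = [0.2205, 0.1431, 0.2637, 0.1804, 0.1924], E[r] = -0.2507, γ^t·E[r] = -0.086001, running G = -0.786529
t=4: π = [0.2197, 0.1429, 0.2639, 0.1805, 0.1930], E[r] = -0.2494, γ^t·E[r] = -0.059871, running G = -0.846400
t=5: π = [0.2199, 0.1429, 0.2638, 0.1806, 0.1929], E[r] = -0.2498, γ^t·E[r] = -0.041989, running G = -0.888388
t=6: π = [0.2199, 0.1429, 0.2638, 0.1805, 0.1929], E[r] = -0.2497, γ^t·E[r] = -0.029378, running G = -0.917766
t=7: π = [0.2199, 0.1429, 0.2638, 0.1805, 0.1929], E[r] = -0.2497, γ^t·E[r] = -0.020566, running G = -0.938332
t=8: π = [0.2199, 0.1429, 0.2638, 0.1805, 0.1929], E[r] = -0.2497, γ^t·E[r] = -0.014396, running G = -0.952728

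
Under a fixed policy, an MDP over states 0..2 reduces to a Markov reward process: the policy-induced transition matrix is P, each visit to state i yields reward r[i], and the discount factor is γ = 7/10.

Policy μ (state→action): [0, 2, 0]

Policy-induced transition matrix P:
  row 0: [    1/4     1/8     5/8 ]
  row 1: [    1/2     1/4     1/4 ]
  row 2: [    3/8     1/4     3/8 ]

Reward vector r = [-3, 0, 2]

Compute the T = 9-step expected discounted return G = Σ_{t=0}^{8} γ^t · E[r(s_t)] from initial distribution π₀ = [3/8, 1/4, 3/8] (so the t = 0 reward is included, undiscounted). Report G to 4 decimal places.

t=0: π = [0.3750, 0.2500, 0.3750], E[r] = -0.3750, γ^t·E[r] = -0.375000, running G = -0.375000
t=1: π = [0.3594, 0.2031, 0.4375], E[r] = -0.2031, γ^t·E[r] = -0.142188, running G = -0.517188
t=2: π = [0.3555, 0.2051, 0.4395], E[r] = -0.1875, γ^t·E[r] = -0.091875, running G = -0.609063
t=3: π = [0.3562, 0.2056, 0.4382], E[r] = -0.1921, γ^t·E[r] = -0.065904, running G = -0.674966
t=4: π = [0.3562, 0.2055, 0.4384], E[r] = -0.1918, γ^t·E[r] = -0.046052, running G = -0.721018
t=5: π = [0.3562, 0.2055, 0.4384], E[r] = -0.1918, γ^t·E[r] = -0.032231, running G = -0.753249
t=6: π = [0.3562, 0.2055, 0.4384], E[r] = -0.1918, γ^t·E[r] = -0.022563, running G = -0.775812
t=7: π = [0.3562, 0.2055, 0.4384], E[r] = -0.1918, γ^t·E[r] = -0.015794, running G = -0.791606
t=8: π = [0.3562, 0.2055, 0.4384], E[r] = -0.1918, γ^t·E[r] = -0.011056, running G = -0.802662

G = -0.8027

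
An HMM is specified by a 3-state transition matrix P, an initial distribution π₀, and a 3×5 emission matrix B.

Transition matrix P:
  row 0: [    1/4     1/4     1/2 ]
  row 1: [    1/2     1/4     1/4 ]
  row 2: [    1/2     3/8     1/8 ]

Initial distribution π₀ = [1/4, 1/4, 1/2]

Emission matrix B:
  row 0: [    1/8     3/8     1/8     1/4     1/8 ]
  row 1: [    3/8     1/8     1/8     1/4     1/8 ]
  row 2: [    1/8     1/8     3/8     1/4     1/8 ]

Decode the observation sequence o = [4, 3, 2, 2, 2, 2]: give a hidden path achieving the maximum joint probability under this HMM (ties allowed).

path = [2, 0, 2, 0, 2, 0]

t=0: δ = [3.125e-02, 3.125e-02, 6.250e-02]  (obs o_0=4)
t=1: δ = [7.812e-03, 5.859e-03, 3.906e-03]  ψ = [2, 2, 0]  (obs o_1=3)
t=2: δ = [3.662e-04, 2.441e-04, 1.465e-03]  ψ = [1, 0, 0]  (obs o_2=2)
t=3: δ = [9.155e-05, 6.866e-05, 6.866e-05]  ψ = [2, 2, 0]  (obs o_3=2)
t=4: δ = [4.292e-06, 3.219e-06, 1.717e-05]  ψ = [1, 2, 0]  (obs o_4=2)
t=5: δ = [1.073e-06, 8.047e-07, 8.047e-07]  ψ = [2, 2, 0]  (obs o_5=2)
backtrack: best end state = 0; path = [2, 0, 2, 0, 2, 0]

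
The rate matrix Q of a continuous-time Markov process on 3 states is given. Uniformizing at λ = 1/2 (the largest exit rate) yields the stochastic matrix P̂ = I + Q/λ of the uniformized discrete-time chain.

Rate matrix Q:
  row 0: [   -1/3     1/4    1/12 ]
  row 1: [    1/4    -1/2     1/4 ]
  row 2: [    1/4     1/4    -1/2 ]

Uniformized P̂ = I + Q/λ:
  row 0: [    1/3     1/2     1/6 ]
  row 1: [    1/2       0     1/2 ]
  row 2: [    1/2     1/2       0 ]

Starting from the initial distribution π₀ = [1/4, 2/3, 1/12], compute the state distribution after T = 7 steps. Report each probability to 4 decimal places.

π = [0.4286, 0.3307, 0.2407]

t=0: π = [0.2500, 0.6667, 0.0833]
t=1: π = [0.4583, 0.1667, 0.3750]
t=2: π = [0.4236, 0.4167, 0.1597]
t=3: π = [0.4294, 0.2917, 0.2789]
t=4: π = [0.4284, 0.3542, 0.2174]
t=5: π = [0.4286, 0.3229, 0.2485]
t=6: π = [0.4286, 0.3385, 0.2329]
t=7: π = [0.4286, 0.3307, 0.2407]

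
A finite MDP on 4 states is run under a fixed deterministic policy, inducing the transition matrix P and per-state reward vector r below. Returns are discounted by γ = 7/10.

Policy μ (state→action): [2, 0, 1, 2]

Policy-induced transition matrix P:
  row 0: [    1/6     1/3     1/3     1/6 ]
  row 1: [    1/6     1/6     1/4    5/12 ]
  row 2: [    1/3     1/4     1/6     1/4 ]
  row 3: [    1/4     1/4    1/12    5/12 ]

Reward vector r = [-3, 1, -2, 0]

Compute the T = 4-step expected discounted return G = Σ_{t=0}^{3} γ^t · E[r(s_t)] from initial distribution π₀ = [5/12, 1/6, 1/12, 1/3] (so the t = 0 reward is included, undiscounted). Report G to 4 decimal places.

t=0: π = [0.4167, 0.1667, 0.0833, 0.3333], E[r] = -1.2500, γ^t·E[r] = -1.250000, running G = -1.250000
t=1: π = [0.2083, 0.2708, 0.2222, 0.2986], E[r] = -0.7986, γ^t·E[r] = -0.559028, running G = -1.809028
t=2: π = [0.2286, 0.2448, 0.1991, 0.3275], E[r] = -0.8391, γ^t·E[r] = -0.411169, running G = -2.220197
t=3: π = [0.2271, 0.2486, 0.1979, 0.3263], E[r] = -0.8285, γ^t·E[r] = -0.284179, running G = -2.504376

G = -2.5044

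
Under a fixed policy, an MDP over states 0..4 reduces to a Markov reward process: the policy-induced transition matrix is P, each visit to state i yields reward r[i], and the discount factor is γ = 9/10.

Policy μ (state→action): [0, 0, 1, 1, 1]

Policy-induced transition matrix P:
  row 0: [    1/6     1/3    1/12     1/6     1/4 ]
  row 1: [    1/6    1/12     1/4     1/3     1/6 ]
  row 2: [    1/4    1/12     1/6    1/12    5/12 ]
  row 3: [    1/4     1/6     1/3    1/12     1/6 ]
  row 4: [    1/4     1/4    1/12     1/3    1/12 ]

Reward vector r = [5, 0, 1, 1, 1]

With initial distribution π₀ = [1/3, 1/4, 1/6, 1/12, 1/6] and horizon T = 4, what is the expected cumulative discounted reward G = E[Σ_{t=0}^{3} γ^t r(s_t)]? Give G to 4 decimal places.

t=0: π = [0.3333, 0.2500, 0.1667, 0.0833, 0.1667], E[r] = 2.0833, γ^t·E[r] = 2.083333, running G = 2.083333
t=1: π = [0.2014, 0.2014, 0.1597, 0.2153, 0.2222], E[r] = 1.6042, γ^t·E[r] = 1.443750, running G = 3.527083
t=2: π = [0.2164, 0.1887, 0.1840, 0.2060, 0.2049], E[r] = 1.6771, γ^t·E[r] = 1.358438, running G = 4.885521
t=3: π = [0.2162, 0.1888, 0.1816, 0.1997, 0.2136], E[r] = 1.6762, γ^t·E[r] = 1.221961, running G = 6.107482

G = 6.1075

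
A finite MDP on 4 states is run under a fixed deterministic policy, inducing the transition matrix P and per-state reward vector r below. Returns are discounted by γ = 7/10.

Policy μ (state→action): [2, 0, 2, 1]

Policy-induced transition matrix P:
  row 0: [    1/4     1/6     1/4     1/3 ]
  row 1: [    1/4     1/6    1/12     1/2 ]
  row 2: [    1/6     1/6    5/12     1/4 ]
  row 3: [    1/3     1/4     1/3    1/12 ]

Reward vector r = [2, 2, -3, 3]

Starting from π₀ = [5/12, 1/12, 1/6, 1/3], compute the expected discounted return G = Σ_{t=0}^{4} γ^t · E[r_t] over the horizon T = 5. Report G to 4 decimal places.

G = 2.9480

t=0: π = [0.4167, 0.0833, 0.1667, 0.3333], E[r] = 1.5000, γ^t·E[r] = 1.500000, running G = 1.500000
t=1: π = [0.2639, 0.1944, 0.2917, 0.2500], E[r] = 0.7917, γ^t·E[r] = 0.554167, running G = 2.054167
t=2: π = [0.2465, 0.1875, 0.2870, 0.2789], E[r] = 0.8438, γ^t·E[r] = 0.413438, running G = 2.467604
t=3: π = [0.2493, 0.1899, 0.2898, 0.2709], E[r] = 0.8218, γ^t·E[r] = 0.281863, running G = 2.749468
t=4: π = [0.2484, 0.1892, 0.2892, 0.2731], E[r] = 0.8269, γ^t·E[r] = 0.198549, running G = 2.948017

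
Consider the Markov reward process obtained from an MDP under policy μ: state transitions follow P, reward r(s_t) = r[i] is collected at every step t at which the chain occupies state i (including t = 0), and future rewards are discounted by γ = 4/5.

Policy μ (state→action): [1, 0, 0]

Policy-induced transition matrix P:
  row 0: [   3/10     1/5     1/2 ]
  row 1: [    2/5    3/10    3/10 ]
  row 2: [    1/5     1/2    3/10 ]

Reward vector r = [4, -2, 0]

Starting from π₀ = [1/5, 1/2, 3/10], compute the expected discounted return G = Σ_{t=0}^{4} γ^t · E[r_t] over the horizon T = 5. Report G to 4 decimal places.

t=0: π = [0.2000, 0.5000, 0.3000], E[r] = -0.2000, γ^t·E[r] = -0.200000, running G = -0.200000
t=1: π = [0.3200, 0.3400, 0.3400], E[r] = 0.6000, γ^t·E[r] = 0.480000, running G = 0.280000
t=2: π = [0.3000, 0.3360, 0.3640], E[r] = 0.5280, γ^t·E[r] = 0.337920, running G = 0.617920
t=3: π = [0.2972, 0.3428, 0.3600], E[r] = 0.5032, γ^t·E[r] = 0.257638, running G = 0.875558
t=4: π = [0.2983, 0.3423, 0.3594], E[r] = 0.5086, γ^t·E[r] = 0.208306, running G = 1.083865

G = 1.0839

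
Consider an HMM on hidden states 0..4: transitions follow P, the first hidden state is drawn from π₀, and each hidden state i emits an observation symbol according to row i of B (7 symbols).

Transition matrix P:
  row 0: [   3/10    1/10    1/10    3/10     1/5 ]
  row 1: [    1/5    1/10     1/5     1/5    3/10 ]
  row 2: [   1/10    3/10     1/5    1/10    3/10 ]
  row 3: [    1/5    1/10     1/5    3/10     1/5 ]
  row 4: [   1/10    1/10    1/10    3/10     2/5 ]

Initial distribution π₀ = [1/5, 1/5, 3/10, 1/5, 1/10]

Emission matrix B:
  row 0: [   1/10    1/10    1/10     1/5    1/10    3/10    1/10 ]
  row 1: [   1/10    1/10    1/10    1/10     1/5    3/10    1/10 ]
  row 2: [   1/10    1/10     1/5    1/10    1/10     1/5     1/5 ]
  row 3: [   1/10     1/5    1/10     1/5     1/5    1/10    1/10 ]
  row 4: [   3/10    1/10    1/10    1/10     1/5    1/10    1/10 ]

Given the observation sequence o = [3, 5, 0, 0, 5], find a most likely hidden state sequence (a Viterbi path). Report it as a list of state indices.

path = [2, 1, 4, 4, 4]

t=0: δ = [4.000e-02, 2.000e-02, 3.000e-02, 4.000e-02, 1.000e-02]  (obs o_0=3)
t=1: δ = [3.600e-03, 2.700e-03, 1.600e-03, 1.200e-03, 9.000e-04]  ψ = [0, 2, 3, 0, 2]  (obs o_1=5)
t=2: δ = [1.080e-04, 4.800e-05, 5.400e-05, 1.080e-04, 2.430e-04]  ψ = [0, 2, 1, 0, 1]  (obs o_2=0)
t=3: δ = [3.240e-06, 2.430e-06, 2.430e-06, 7.290e-06, 2.916e-05]  ψ = [0, 4, 4, 4, 4]  (obs o_3=0)
t=4: δ = [8.748e-07, 8.748e-07, 5.832e-07, 8.748e-07, 1.166e-06]  ψ = [4, 4, 4, 4, 4]  (obs o_4=5)
backtrack: best end state = 4; path = [2, 1, 4, 4, 4]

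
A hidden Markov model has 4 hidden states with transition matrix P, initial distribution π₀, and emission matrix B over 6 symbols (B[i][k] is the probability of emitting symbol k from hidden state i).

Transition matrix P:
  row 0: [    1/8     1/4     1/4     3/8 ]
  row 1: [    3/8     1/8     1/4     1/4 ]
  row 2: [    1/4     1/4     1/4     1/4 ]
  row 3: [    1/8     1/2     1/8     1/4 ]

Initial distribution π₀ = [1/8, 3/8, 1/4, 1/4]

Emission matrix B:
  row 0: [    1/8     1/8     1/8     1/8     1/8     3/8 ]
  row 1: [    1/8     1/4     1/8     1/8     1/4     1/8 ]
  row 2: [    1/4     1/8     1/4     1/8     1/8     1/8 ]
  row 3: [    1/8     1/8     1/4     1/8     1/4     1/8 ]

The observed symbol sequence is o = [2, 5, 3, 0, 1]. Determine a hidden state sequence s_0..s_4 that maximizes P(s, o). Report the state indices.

path = [1, 0, 3, 3, 1]

t=0: δ = [1.562e-02, 4.688e-02, 6.250e-02, 6.250e-02]  (obs o_0=2)
t=1: δ = [6.592e-03, 3.906e-03, 1.953e-03, 1.953e-03]  ψ = [1, 3, 2, 2]  (obs o_1=5)
t=2: δ = [1.831e-04, 2.060e-04, 2.060e-04, 3.090e-04]  ψ = [1, 0, 0, 0]  (obs o_2=3)
t=3: δ = [9.656e-06, 1.931e-05, 1.287e-05, 9.656e-06]  ψ = [1, 3, 1, 3]  (obs o_3=0)
t=4: δ = [9.052e-07, 1.207e-06, 6.035e-07, 6.035e-07]  ψ = [1, 3, 1, 1]  (obs o_4=1)
backtrack: best end state = 1; path = [1, 0, 3, 3, 1]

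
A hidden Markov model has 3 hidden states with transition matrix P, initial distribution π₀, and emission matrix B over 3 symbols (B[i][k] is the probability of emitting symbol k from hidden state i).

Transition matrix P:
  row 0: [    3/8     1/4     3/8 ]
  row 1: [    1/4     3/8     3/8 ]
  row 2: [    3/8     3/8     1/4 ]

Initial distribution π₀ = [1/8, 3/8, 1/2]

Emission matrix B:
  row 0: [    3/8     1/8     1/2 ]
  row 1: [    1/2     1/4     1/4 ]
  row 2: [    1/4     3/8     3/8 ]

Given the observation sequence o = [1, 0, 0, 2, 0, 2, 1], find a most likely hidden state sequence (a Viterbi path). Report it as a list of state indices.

t=0: δ = [1.562e-02, 9.375e-02, 1.875e-01]  (obs o_0=1)
t=1: δ = [2.637e-02, 3.516e-02, 1.172e-02]  ψ = [2, 2, 2]  (obs o_1=0)
t=2: δ = [3.708e-03, 6.592e-03, 3.296e-03]  ψ = [0, 1, 1]  (obs o_2=0)
t=3: δ = [8.240e-04, 6.180e-04, 9.270e-04]  ψ = [1, 1, 1]  (obs o_3=2)
t=4: δ = [1.304e-04, 1.738e-04, 7.725e-05]  ψ = [2, 2, 0]  (obs o_4=0)
t=5: δ = [2.444e-05, 1.629e-05, 2.444e-05]  ψ = [0, 1, 1]  (obs o_5=2)
t=6: δ = [1.146e-06, 2.291e-06, 3.437e-06]  ψ = [0, 2, 0]  (obs o_6=1)
backtrack: best end state = 2; path = [2, 1, 1, 2, 0, 0, 2]

path = [2, 1, 1, 2, 0, 0, 2]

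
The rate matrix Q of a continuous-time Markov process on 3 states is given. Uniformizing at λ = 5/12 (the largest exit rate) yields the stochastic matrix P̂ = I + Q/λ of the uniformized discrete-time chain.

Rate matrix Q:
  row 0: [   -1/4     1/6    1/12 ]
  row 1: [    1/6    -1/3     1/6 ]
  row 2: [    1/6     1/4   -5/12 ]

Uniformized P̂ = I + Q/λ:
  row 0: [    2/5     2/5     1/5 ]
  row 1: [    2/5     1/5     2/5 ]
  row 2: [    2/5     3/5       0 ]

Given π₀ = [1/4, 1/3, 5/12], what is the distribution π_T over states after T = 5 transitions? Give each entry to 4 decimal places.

π = [0.4000, 0.3726, 0.2274]

t=0: π = [0.2500, 0.3333, 0.4167]
t=1: π = [0.4000, 0.4167, 0.1833]
t=2: π = [0.4000, 0.3533, 0.2467]
t=3: π = [0.4000, 0.3787, 0.2213]
t=4: π = [0.4000, 0.3685, 0.2315]
t=5: π = [0.4000, 0.3726, 0.2274]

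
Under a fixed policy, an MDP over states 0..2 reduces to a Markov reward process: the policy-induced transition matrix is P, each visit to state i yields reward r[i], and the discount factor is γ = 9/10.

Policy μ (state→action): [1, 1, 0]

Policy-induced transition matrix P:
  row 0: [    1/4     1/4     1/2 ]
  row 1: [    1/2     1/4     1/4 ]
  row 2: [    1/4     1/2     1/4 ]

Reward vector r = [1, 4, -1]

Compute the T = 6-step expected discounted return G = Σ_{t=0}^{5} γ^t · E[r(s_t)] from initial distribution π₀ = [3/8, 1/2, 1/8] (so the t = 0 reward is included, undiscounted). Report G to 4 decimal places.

t=0: π = [0.3750, 0.5000, 0.1250], E[r] = 2.2500, γ^t·E[r] = 2.250000, running G = 2.250000
t=1: π = [0.3750, 0.2813, 0.3438], E[r] = 1.1563, γ^t·E[r] = 1.040625, running G = 3.290625
t=2: π = [0.3203, 0.3359, 0.3438], E[r] = 1.3203, γ^t·E[r] = 1.069453, running G = 4.360078
t=3: π = [0.3340, 0.3359, 0.3301], E[r] = 1.3477, γ^t·E[r] = 0.982441, running G = 5.342520
t=4: π = [0.3340, 0.3325, 0.3335], E[r] = 1.3306, γ^t·E[r] = 0.872985, running G = 6.215504
t=5: π = [0.3331, 0.3334, 0.3335], E[r] = 1.3331, γ^t·E[r] = 0.787200, running G = 7.002704

G = 7.0027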